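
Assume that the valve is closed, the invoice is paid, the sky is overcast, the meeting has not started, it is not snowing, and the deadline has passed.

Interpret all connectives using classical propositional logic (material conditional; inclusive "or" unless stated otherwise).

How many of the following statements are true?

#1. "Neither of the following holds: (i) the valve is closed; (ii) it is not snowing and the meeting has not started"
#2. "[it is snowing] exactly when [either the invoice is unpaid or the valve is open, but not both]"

1

Let K = "the valve is open" (False), H = "it is snowing" (False), Q = "the meeting has started" (False), D = "the invoice is paid" (True).

#1: This is not K nor (not H and not Q).

not K = not False = True
not H = not False = True
not Q = not False = True
not H and not Q = True and True = True
not K nor (not H and not Q) = True nor True = False
So #1 is false.

#2: Parsed as H iff (not D xor K)

not D = not True = False
not D xor K = False xor False = False
H iff (not D xor K) = False iff False = True
Thus #2 is true.

True statements: 1 (#2).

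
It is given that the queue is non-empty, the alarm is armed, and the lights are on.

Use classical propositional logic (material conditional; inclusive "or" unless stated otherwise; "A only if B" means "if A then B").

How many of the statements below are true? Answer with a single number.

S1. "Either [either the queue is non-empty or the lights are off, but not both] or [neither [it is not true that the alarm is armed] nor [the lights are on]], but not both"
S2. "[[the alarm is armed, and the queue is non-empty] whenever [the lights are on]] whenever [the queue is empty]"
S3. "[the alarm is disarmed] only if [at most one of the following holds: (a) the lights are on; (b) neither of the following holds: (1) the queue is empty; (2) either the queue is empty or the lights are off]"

3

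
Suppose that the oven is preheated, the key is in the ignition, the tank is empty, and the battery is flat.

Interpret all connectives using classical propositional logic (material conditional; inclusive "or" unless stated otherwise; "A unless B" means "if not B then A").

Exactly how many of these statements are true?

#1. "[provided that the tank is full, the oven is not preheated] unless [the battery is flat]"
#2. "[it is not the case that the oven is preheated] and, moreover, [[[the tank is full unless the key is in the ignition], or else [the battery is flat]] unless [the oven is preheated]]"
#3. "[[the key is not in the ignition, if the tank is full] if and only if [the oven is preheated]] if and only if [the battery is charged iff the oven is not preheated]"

Let R = "the tank is full" (F), P = "the oven is preheated" (T), S = "the battery is charged" (F), Q = "the key is in the ignition" (T).

#1: This is (R -> ~P) | ~S.

~P = ~T = F
R -> ~P = F -> F = T
~S = ~F = T
(R -> ~P) | ~S = T | T = T
Thus #1 is true.

#2: This is ~P & (((R | Q) | ~S) | P).

~P = ~T = F
R | Q = F | T = T
~S = ~F = T
(R | Q) | ~S = T | T = T
((R | Q) | ~S) | P = T | T = T
~P & (((R | Q) | ~S) | P) = F & T = F
Hence #2 is false.

#3: Formalization: ((R -> ~Q) <-> P) <-> (S <-> ~P)

~Q = ~T = F
R -> ~Q = F -> F = T
(R -> ~Q) <-> P = T <-> T = T
~P = ~T = F
S <-> ~P = F <-> F = T
((R -> ~Q) <-> P) <-> (S <-> ~P) = T <-> T = T
Hence #3 is true.

2 of the 3 statements are true (#1, #3).

2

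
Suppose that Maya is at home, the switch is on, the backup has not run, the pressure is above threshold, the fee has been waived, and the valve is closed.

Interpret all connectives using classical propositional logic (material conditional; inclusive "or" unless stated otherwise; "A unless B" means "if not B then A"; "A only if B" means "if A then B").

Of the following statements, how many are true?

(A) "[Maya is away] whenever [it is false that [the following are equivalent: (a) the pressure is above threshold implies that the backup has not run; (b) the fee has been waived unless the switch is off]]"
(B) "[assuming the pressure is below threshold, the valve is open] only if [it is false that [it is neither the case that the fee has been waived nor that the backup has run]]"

Let R = "the pressure is above threshold" (T), M = "the backup has run" (F), U = "the fee has been waived" (T), Q = "the switch is on" (T), N = "Maya is at home" (T), L = "the valve is open" (F).

(A): Formalization: ¬((R → ¬M) ↔ (U ∨ ¬Q)) → ¬N

¬M = ¬F = T
R → ¬M = T → T = T
¬Q = ¬T = F
U ∨ ¬Q = T ∨ F = T
(R → ¬M) ↔ (U ∨ ¬Q) = T ↔ T = T
¬((R → ¬M) ↔ (U ∨ ¬Q)) = ¬T = F
¬N = ¬T = F
¬((R → ¬M) ↔ (U ∨ ¬Q)) → ¬N = F → F = T
So (A) is true.

(B): Formalization: (¬R → L) → ¬(U ↓ M)

¬R = ¬T = F
¬R → L = F → F = T
U ↓ M = T ↓ F = F
¬(U ↓ M) = ¬F = T
(¬R → L) → ¬(U ↓ M) = T → T = T
Hence (B) is true.

True statements: 2 ((A), (B)).

2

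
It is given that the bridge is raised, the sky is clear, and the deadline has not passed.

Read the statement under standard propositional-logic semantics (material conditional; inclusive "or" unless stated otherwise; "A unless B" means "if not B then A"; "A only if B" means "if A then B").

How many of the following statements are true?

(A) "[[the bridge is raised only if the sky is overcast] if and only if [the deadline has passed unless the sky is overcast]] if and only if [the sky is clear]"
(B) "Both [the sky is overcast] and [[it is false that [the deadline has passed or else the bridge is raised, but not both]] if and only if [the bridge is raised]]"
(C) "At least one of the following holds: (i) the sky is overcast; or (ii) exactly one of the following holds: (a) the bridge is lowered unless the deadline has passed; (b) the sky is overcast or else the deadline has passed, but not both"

Let P = "the bridge is raised" (True), Q = "the sky is overcast" (False), R = "the deadline has passed" (False).

(A): This is ((P -> Q) iff (R or Q)) iff not Q.

P -> Q = True -> False = False
R or Q = False or False = False
(P -> Q) iff (R or Q) = False iff False = True
not Q = not False = True
((P -> Q) iff (R or Q)) iff not Q = True iff True = True
Thus (A) is true.

(B): Parsed as Q and (not (R xor P) iff P)

R xor P = False xor True = True
not (R xor P) = not True = False
not (R xor P) iff P = False iff True = False
Q and (not (R xor P) iff P) = False and False = False
Thus (B) is false.

(C): Parsed as Q or ((not P or R) xor (Q xor R))

not P = not True = False
not P or R = False or False = False
Q xor R = False xor False = False
(not P or R) xor (Q xor R) = False xor False = False
Q or ((not P or R) xor (Q xor R)) = False or False = False
Hence (C) is false.

True statements: 1 ((A)).

1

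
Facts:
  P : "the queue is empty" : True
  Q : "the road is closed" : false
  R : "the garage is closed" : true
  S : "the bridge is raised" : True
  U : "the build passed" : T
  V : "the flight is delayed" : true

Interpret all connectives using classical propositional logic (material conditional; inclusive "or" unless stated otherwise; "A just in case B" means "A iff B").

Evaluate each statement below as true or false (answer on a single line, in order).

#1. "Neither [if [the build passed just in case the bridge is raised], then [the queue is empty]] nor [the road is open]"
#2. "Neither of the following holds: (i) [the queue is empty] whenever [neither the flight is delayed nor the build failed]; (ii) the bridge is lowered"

#1: In symbols: ((U iff S) -> P) nor not Q

U iff S = True iff True = True
(U iff S) -> P = True -> True = True
not Q = not False = True
((U iff S) -> P) nor not Q = True nor True = False
Thus #1 is false.

#2: Parsed as ((V nor not U) -> P) nor not S

not U = not True = False
V nor not U = True nor False = False
(V nor not U) -> P = False -> True = True
not S = not True = False
((V nor not U) -> P) nor not S = True nor False = False
Thus #2 is false.

#1 false, #2 false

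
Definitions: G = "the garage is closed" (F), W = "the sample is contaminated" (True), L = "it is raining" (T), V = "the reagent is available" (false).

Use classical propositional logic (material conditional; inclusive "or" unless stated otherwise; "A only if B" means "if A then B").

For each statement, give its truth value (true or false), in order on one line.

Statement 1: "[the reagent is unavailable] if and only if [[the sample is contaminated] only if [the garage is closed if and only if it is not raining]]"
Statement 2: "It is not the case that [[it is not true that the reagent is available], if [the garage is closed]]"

Statement 1 T, Statement 2 F

Statement 1: In symbols: ~V <-> (W -> (G <-> ~L))

~V = ~F = T
~L = ~T = F
G <-> ~L = F <-> F = T
W -> (G <-> ~L) = T -> T = T
~V <-> (W -> (G <-> ~L)) = T <-> T = T
Thus Statement 1 is true.

Statement 2: Parsed as ~(G -> ~V)

~V = ~F = T
G -> ~V = F -> T = T
~(G -> ~V) = ~T = F
Thus Statement 2 is false.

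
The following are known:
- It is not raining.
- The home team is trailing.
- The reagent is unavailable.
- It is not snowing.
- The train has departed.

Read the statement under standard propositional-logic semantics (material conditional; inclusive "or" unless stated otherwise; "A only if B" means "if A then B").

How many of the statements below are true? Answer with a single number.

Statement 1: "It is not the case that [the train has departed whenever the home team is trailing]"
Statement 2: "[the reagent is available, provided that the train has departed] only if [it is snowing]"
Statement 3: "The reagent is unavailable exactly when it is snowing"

Let D = "the home team is leading" (F), P = "the train has departed" (T), U = "the reagent is available" (F), R = "it is snowing" (F).

Statement 1: Parsed as ¬(¬D → P)

¬D = ¬F = T
¬D → P = T → T = T
¬(¬D → P) = ¬T = F
Thus Statement 1 is false.

Statement 2: Parsed as (P → U) → R

P → U = T → F = F
(P → U) → R = F → F = T
Thus Statement 2 is true.

Statement 3: Parsed as ¬U ↔ R

¬U = ¬F = T
¬U ↔ R = T ↔ F = F
Thus Statement 3 is false.

1 of the 3 statements is true.

1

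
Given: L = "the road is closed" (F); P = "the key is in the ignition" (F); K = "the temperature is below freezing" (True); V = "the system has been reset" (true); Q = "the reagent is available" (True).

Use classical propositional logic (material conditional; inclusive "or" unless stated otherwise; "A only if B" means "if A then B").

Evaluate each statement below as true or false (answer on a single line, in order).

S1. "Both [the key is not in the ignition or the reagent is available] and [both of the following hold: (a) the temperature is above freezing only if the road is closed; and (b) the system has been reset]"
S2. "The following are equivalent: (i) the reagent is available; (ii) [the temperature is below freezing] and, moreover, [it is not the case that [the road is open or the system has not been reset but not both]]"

S1 true / S2 false

S1: This is (~P | Q) & ((~K -> L) & V).

~P = ~F = T
~P | Q = T | T = T
~K = ~T = F
~K -> L = F -> F = T
(~K -> L) & V = T & T = T
(~P | Q) & ((~K -> L) & V) = T & T = T
So S1 is true.

S2: In symbols: Q <-> (K & ~(~L xor ~V))

~L = ~F = T
~V = ~T = F
~L xor ~V = T xor F = T
~(~L xor ~V) = ~T = F
K & ~(~L xor ~V) = T & F = F
Q <-> (K & ~(~L xor ~V)) = T <-> F = F
Hence S2 is false.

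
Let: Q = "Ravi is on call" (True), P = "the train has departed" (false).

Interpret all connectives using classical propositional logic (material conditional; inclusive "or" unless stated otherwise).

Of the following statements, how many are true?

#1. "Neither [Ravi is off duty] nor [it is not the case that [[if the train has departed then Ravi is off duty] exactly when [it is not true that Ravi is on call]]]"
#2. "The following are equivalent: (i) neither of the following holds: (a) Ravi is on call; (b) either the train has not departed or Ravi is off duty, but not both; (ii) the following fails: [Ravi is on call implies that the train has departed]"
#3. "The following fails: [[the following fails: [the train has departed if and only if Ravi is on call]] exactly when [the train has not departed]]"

#1: This is ¬Q ↓ ¬((P → ¬Q) ↔ ¬Q).

¬Q = ¬T = F
¬Q = ¬T = F
P → ¬Q = F → F = T
¬Q = ¬T = F
(P → ¬Q) ↔ ¬Q = T ↔ F = F
¬((P → ¬Q) ↔ ¬Q) = ¬F = T
¬Q ↓ ¬((P → ¬Q) ↔ ¬Q) = F ↓ T = F
Hence #1 is false.

#2: Formalization: (Q ↓ (¬P ⊕ ¬Q)) ↔ ¬(Q → P)

¬P = ¬F = T
¬Q = ¬T = F
¬P ⊕ ¬Q = T ⊕ F = T
Q ↓ (¬P ⊕ ¬Q) = T ↓ T = F
Q → P = T → F = F
¬(Q → P) = ¬F = T
(Q ↓ (¬P ⊕ ¬Q)) ↔ ¬(Q → P) = F ↔ T = F
So #2 is false.

#3: Formalization: ¬(¬(P ↔ Q) ↔ ¬P)

P ↔ Q = F ↔ T = F
¬(P ↔ Q) = ¬F = T
¬P = ¬F = T
¬(P ↔ Q) ↔ ¬P = T ↔ T = T
¬(¬(P ↔ Q) ↔ ¬P) = ¬T = F
Thus #3 is false.

0 of the 3 statements are true (none).

0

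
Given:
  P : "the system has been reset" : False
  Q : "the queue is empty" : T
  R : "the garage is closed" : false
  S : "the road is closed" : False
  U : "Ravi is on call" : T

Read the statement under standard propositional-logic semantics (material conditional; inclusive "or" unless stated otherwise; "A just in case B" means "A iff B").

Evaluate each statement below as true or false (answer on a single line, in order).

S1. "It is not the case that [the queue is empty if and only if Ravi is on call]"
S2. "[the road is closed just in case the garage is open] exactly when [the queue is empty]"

S1: Formalization: ¬(Q ↔ U)

Q ↔ U = T ↔ T = T
¬(Q ↔ U) = ¬T = F
So S1 is false.

S2: This is (S ↔ ¬R) ↔ Q.

¬R = ¬F = T
S ↔ ¬R = F ↔ T = F
(S ↔ ¬R) ↔ Q = F ↔ T = F
Hence S2 is false.

S1 F / S2 F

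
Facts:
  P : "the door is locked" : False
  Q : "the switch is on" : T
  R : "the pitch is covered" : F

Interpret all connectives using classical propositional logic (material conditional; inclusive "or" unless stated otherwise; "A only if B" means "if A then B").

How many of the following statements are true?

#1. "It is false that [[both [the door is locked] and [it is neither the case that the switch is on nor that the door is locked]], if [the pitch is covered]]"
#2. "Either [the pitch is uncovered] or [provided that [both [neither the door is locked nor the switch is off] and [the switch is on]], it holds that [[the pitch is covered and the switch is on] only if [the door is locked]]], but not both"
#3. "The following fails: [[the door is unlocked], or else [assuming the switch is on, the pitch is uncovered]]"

0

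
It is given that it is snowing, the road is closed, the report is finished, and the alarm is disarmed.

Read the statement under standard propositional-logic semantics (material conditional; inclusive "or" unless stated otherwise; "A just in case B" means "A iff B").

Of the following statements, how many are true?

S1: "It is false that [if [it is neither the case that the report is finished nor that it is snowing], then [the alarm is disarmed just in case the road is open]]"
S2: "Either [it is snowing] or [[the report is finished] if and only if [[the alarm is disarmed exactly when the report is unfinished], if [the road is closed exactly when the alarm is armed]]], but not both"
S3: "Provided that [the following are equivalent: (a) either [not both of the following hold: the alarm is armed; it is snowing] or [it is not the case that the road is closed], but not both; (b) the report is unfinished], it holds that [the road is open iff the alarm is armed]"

Let R = "the report is finished" (T), P = "it is snowing" (T), S = "the alarm is armed" (F), Q = "the road is closed" (T).

S1: Parsed as ¬((R ↓ P) → (¬S ↔ ¬Q))

R ↓ P = T ↓ T = F
¬S = ¬F = T
¬Q = ¬T = F
¬S ↔ ¬Q = T ↔ F = F
(R ↓ P) → (¬S ↔ ¬Q) = F → F = T
¬((R ↓ P) → (¬S ↔ ¬Q)) = ¬T = F
Thus S1 is false.

S2: This is P ⊕ (R ↔ ((Q ↔ S) → (¬S ↔ ¬R))).

Q ↔ S = T ↔ F = F
¬S = ¬F = T
¬R = ¬T = F
¬S ↔ ¬R = T ↔ F = F
(Q ↔ S) → (¬S ↔ ¬R) = F → F = T
R ↔ ((Q ↔ S) → (¬S ↔ ¬R)) = T ↔ T = T
P ⊕ (R ↔ ((Q ↔ S) → (¬S ↔ ¬R))) = T ⊕ T = F
Hence S2 is false.

S3: This is (((S ↑ P) ⊕ ¬Q) ↔ ¬R) → (¬Q ↔ S).

S ↑ P = F ↑ T = T
¬Q = ¬T = F
(S ↑ P) ⊕ ¬Q = T ⊕ F = T
¬R = ¬T = F
((S ↑ P) ⊕ ¬Q) ↔ ¬R = T ↔ F = F
¬Q = ¬T = F
¬Q ↔ S = F ↔ F = T
(((S ↑ P) ⊕ ¬Q) ↔ ¬R) → (¬Q ↔ S) = F → T = T
Thus S3 is true.

1 of the 3 statements is true.

1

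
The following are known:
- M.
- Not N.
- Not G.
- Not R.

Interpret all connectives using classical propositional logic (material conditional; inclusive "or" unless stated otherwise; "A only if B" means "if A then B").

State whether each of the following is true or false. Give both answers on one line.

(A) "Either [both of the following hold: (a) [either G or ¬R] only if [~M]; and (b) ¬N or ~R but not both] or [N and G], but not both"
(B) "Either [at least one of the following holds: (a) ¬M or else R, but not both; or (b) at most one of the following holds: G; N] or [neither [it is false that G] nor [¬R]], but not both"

(A) F / (B) T

(A): Formalization: (((G | ~R) -> ~M) & (~N xor ~R)) xor (N & G)

~R = ~F = T
G | ~R = F | T = T
~M = ~T = F
(G | ~R) -> ~M = T -> F = F
~N = ~F = T
~R = ~F = T
~N xor ~R = T xor T = F
((G | ~R) -> ~M) & (~N xor ~R) = F & F = F
N & G = F & F = F
(((G | ~R) -> ~M) & (~N xor ~R)) xor (N & G) = F xor F = F
Thus (A) is false.

(B): This is ((~M xor R) | (G nand N)) xor (~G nor ~R).

~M = ~T = F
~M xor R = F xor F = F
G nand N = F nand F = T
(~M xor R) | (G nand N) = F | T = T
~G = ~F = T
~R = ~F = T
~G nor ~R = T nor T = F
((~M xor R) | (G nand N)) xor (~G nor ~R) = T xor F = T
Thus (B) is true.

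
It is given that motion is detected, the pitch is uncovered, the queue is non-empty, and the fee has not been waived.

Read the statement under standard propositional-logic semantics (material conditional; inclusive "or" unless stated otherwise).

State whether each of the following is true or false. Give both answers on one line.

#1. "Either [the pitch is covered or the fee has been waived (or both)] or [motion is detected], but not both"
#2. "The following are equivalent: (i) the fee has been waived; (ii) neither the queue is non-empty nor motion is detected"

#1 T / #2 T

Let Q = "the pitch is covered" (F), S = "the fee has been waived" (F), P = "motion is detected" (T), R = "the queue is empty" (F).

#1: Parsed as (Q ∨ S) ⊕ P

Q ∨ S = F ∨ F = F
(Q ∨ S) ⊕ P = F ⊕ T = T
So #1 is true.

#2: Parsed as S ↔ (¬R ↓ P)

¬R = ¬F = T
¬R ↓ P = T ↓ T = F
S ↔ (¬R ↓ P) = F ↔ F = T
Thus #2 is true.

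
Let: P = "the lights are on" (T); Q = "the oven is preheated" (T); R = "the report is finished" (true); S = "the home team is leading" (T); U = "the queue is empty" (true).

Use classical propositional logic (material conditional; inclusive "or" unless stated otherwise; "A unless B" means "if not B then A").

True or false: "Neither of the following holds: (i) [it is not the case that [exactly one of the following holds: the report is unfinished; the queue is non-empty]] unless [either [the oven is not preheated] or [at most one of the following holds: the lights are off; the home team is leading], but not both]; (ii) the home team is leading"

Parsed as (¬(¬R ⊕ ¬U) ∨ (¬Q ⊕ (¬P ↑ S))) ↓ S

¬R = ¬T = F
¬U = ¬T = F
¬R ⊕ ¬U = F ⊕ F = F
¬(¬R ⊕ ¬U) = ¬F = T
¬Q = ¬T = F
¬P = ¬T = F
¬P ↑ S = F ↑ T = T
¬Q ⊕ (¬P ↑ S) = F ⊕ T = T
¬(¬R ⊕ ¬U) ∨ (¬Q ⊕ (¬P ↑ S)) = T ∨ T = T
(¬(¬R ⊕ ¬U) ∨ (¬Q ⊕ (¬P ↑ S))) ↓ S = T ↓ T = F

The statement is false.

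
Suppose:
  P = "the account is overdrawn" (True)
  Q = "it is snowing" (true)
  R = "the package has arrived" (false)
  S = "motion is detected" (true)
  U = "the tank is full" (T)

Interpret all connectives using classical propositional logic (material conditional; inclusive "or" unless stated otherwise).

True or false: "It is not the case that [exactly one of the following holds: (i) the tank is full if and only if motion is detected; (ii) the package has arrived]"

False

Values: U=T, S=T, R=F.
Parsed as ~((U <-> S) xor R)

U <-> S = T <-> T = T
(U <-> S) xor R = T xor F = T
~((U <-> S) xor R) = ~T = F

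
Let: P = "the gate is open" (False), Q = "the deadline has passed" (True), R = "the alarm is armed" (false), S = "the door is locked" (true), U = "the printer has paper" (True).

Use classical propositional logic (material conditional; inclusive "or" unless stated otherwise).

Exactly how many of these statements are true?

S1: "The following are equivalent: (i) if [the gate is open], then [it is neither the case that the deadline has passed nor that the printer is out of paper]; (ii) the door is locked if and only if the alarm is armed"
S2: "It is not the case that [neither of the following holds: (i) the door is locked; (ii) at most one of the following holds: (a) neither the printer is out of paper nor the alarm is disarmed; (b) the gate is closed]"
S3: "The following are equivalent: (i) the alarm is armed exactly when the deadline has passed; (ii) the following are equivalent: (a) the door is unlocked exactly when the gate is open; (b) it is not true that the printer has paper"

S1: Parsed as (P → (Q ↓ ¬U)) ↔ (S ↔ R)

¬U = ¬T = F
Q ↓ ¬U = T ↓ F = F
P → (Q ↓ ¬U) = F → F = T
S ↔ R = T ↔ F = F
(P → (Q ↓ ¬U)) ↔ (S ↔ R) = T ↔ F = F
Thus S1 is false.

S2: This is ¬(S ↓ ((¬U ↓ ¬R) ↑ ¬P)).

¬U = ¬T = F
¬R = ¬F = T
¬U ↓ ¬R = F ↓ T = F
¬P = ¬F = T
(¬U ↓ ¬R) ↑ ¬P = F ↑ T = T
S ↓ ((¬U ↓ ¬R) ↑ ¬P) = T ↓ T = F
¬(S ↓ ((¬U ↓ ¬R) ↑ ¬P)) = ¬F = T
Thus S2 is true.

S3: In symbols: (R ↔ Q) ↔ ((¬S ↔ P) ↔ ¬U)

R ↔ Q = F ↔ T = F
¬S = ¬T = F
¬S ↔ P = F ↔ F = T
¬U = ¬T = F
(¬S ↔ P) ↔ ¬U = T ↔ F = F
(R ↔ Q) ↔ ((¬S ↔ P) ↔ ¬U) = F ↔ F = T
So S3 is true.

True statements: 2 (S2, S3).

2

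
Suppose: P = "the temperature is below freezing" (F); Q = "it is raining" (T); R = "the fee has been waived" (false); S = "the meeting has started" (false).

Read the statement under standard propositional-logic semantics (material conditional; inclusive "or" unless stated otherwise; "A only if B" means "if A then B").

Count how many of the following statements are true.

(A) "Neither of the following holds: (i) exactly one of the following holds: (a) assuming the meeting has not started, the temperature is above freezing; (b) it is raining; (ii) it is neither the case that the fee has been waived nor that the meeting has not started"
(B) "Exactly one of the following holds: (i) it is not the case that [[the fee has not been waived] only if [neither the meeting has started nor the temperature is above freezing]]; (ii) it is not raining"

2

(A): In symbols: ((¬S → ¬P) ⊕ Q) ↓ (R ↓ ¬S)

¬S = ¬F = T
¬P = ¬F = T
¬S → ¬P = T → T = T
(¬S → ¬P) ⊕ Q = T ⊕ T = F
¬S = ¬F = T
R ↓ ¬S = F ↓ T = F
((¬S → ¬P) ⊕ Q) ↓ (R ↓ ¬S) = F ↓ F = T
Hence (A) is true.

(B): In symbols: ¬(¬R → (S ↓ ¬P)) ⊕ ¬Q

¬R = ¬F = T
¬P = ¬F = T
S ↓ ¬P = F ↓ T = F
¬R → (S ↓ ¬P) = T → F = F
¬(¬R → (S ↓ ¬P)) = ¬F = T
¬Q = ¬T = F
¬(¬R → (S ↓ ¬P)) ⊕ ¬Q = T ⊕ F = T
Thus (B) is true.

True statements: 2.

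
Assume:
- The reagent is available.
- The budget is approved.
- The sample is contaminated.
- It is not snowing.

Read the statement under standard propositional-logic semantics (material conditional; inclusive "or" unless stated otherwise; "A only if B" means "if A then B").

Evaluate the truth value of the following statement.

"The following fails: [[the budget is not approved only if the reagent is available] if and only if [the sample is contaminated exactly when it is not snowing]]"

Let S = "the budget is approved" (True), K = "the reagent is available" (True), V = "the sample is contaminated" (True), U = "it is snowing" (False).
Formalization: not ((not S -> K) iff (V iff not U))

not S = not True = False
not S -> K = False -> True = True
not U = not False = True
V iff not U = True iff True = True
(not S -> K) iff (V iff not U) = True iff True = True
not ((not S -> K) iff (V iff not U)) = not True = False

False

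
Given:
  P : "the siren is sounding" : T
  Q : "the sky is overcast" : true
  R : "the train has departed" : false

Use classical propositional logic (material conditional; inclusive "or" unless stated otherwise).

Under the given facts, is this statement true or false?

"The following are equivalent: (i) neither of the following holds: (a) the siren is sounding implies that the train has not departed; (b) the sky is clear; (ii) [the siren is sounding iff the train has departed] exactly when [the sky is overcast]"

True

This is ((P -> ~R) nor ~Q) <-> ((P <-> R) <-> Q).

~R = ~F = T
P -> ~R = T -> T = T
~Q = ~T = F
(P -> ~R) nor ~Q = T nor F = F
P <-> R = T <-> F = F
(P <-> R) <-> Q = F <-> T = F
((P -> ~R) nor ~Q) <-> ((P <-> R) <-> Q) = F <-> F = T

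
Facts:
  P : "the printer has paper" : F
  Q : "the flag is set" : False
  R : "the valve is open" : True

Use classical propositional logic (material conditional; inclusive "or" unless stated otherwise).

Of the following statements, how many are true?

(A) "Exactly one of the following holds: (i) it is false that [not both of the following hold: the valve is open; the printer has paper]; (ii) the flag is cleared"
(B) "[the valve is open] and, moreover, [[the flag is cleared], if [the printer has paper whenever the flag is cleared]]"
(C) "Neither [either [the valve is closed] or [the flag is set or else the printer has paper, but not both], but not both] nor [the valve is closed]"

(A): Formalization: ~(R nand P) xor ~Q

R nand P = T nand F = T
~(R nand P) = ~T = F
~Q = ~F = T
~(R nand P) xor ~Q = F xor T = T
Thus (A) is true.

(B): In symbols: R & ((~Q -> P) -> ~Q)

~Q = ~F = T
~Q -> P = T -> F = F
~Q = ~F = T
(~Q -> P) -> ~Q = F -> T = T
R & ((~Q -> P) -> ~Q) = T & T = T
Thus (B) is true.

(C): In symbols: (~R xor (Q xor P)) nor ~R

~R = ~T = F
Q xor P = F xor F = F
~R xor (Q xor P) = F xor F = F
~R = ~T = F
(~R xor (Q xor P)) nor ~R = F nor F = T
So (C) is true.

3 of the 3 statements are true ((A), (B), (C)).

3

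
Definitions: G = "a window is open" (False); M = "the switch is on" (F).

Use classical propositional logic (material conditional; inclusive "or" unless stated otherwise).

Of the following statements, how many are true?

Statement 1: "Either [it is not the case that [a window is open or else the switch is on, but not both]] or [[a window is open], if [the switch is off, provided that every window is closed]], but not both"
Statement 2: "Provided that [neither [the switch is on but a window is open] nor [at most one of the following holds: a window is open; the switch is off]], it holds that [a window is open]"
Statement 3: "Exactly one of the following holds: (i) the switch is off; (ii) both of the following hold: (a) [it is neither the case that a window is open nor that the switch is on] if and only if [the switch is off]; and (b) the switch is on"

3

Statement 1: This is ~(G xor M) xor ((~G -> ~M) -> G).

G xor M = F xor F = F
~(G xor M) = ~F = T
~G = ~F = T
~M = ~F = T
~G -> ~M = T -> T = T
(~G -> ~M) -> G = T -> F = F
~(G xor M) xor ((~G -> ~M) -> G) = T xor F = T
Hence Statement 1 is true.

Statement 2: Formalization: ((M & G) nor (G nand ~M)) -> G

M & G = F & F = F
~M = ~F = T
G nand ~M = F nand T = T
(M & G) nor (G nand ~M) = F nor T = F
((M & G) nor (G nand ~M)) -> G = F -> F = T
Thus Statement 2 is true.

Statement 3: In symbols: ~M xor (((G nor M) <-> ~M) & M)

~M = ~F = T
G nor M = F nor F = T
~M = ~F = T
(G nor M) <-> ~M = T <-> T = T
((G nor M) <-> ~M) & M = T & F = F
~M xor (((G nor M) <-> ~M) & M) = T xor F = T
Thus Statement 3 is true.

Count: 3.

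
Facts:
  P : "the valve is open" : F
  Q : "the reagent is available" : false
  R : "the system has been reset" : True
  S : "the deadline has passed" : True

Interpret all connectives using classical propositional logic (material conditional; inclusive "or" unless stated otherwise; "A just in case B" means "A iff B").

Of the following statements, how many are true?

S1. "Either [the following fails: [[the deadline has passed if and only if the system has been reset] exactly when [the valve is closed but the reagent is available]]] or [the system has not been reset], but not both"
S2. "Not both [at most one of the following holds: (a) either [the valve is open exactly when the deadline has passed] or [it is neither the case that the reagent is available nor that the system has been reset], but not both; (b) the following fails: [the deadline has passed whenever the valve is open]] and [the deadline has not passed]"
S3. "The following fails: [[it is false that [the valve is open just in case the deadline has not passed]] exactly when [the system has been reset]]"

S1: In symbols: not ((S iff R) iff (not P and Q)) xor not R

S iff R = True iff True = True
not P = not False = True
not P and Q = True and False = False
(S iff R) iff (not P and Q) = True iff False = False
not ((S iff R) iff (not P and Q)) = not False = True
not R = not True = False
not ((S iff R) iff (not P and Q)) xor not R = True xor False = True
So S1 is true.

S2: Formalization: (((P iff S) xor (Q nor R)) nand not (P -> S)) nand not S

P iff S = False iff True = False
Q nor R = False nor True = False
(P iff S) xor (Q nor R) = False xor False = False
P -> S = False -> True = True
not (P -> S) = not True = False
((P iff S) xor (Q nor R)) nand not (P -> S) = False nand False = True
not S = not True = False
(((P iff S) xor (Q nor R)) nand not (P -> S)) nand not S = True nand False = True
Thus S2 is true.

S3: Parsed as not (not (P iff not S) iff R)

not S = not True = False
P iff not S = False iff False = True
not (P iff not S) = not True = False
not (P iff not S) iff R = False iff True = False
not (not (P iff not S) iff R) = not False = True
So S3 is true.

3 of the 3 statements are true.

3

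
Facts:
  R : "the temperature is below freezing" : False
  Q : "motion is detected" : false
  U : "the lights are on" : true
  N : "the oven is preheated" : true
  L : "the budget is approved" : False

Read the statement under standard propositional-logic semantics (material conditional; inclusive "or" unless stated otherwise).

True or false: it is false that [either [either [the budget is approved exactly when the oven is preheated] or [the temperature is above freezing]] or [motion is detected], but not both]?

Values: L=F, N=T, R=F, Q=F.
Parsed as ~(((L <-> N) | ~R) xor Q)

L <-> N = F <-> T = F
~R = ~F = T
(L <-> N) | ~R = F | T = T
((L <-> N) | ~R) xor Q = T xor F = T
~(((L <-> N) | ~R) xor Q) = ~T = F

False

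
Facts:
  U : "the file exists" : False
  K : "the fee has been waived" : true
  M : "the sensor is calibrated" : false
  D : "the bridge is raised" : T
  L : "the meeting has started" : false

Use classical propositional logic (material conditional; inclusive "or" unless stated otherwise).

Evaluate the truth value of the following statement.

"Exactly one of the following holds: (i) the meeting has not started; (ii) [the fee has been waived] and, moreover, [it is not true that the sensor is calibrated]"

Values: L=F, K=T, M=F.
Parsed as ¬L ⊕ (K ∧ ¬M)

¬L = ¬F = T
¬M = ¬F = T
K ∧ ¬M = T ∧ T = T
¬L ⊕ (K ∧ ¬M) = T ⊕ T = F

false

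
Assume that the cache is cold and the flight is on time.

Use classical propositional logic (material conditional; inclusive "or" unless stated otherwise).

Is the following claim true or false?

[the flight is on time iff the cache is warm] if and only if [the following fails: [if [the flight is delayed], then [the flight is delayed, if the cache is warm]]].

Let L = "the flight is delayed" (F), M = "the cache is warm" (F).
Parsed as (¬L ↔ M) ↔ ¬(L → (M → L))

¬L = ¬F = T
¬L ↔ M = T ↔ F = F
M → L = F → F = T
L → (M → L) = F → T = T
¬(L → (M → L)) = ¬T = F
(¬L ↔ M) ↔ ¬(L → (M → L)) = F ↔ F = T

True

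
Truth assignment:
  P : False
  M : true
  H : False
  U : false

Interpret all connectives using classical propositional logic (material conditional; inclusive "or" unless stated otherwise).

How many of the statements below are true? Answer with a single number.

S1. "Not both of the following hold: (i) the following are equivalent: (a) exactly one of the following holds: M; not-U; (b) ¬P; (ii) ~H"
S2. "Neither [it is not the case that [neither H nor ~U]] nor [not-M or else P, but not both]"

1

S1: Parsed as ((M ⊕ ¬U) ↔ ¬P) ↑ ¬H

¬U = ¬F = T
M ⊕ ¬U = T ⊕ T = F
¬P = ¬F = T
(M ⊕ ¬U) ↔ ¬P = F ↔ T = F
¬H = ¬F = T
((M ⊕ ¬U) ↔ ¬P) ↑ ¬H = F ↑ T = T
Thus S1 is true.

S2: Parsed as ¬(H ↓ ¬U) ↓ (¬M ⊕ P)

¬U = ¬F = T
H ↓ ¬U = F ↓ T = F
¬(H ↓ ¬U) = ¬F = T
¬M = ¬T = F
¬M ⊕ P = F ⊕ F = F
¬(H ↓ ¬U) ↓ (¬M ⊕ P) = T ↓ F = F
Thus S2 is false.

1 of the 2 statements is true (S1).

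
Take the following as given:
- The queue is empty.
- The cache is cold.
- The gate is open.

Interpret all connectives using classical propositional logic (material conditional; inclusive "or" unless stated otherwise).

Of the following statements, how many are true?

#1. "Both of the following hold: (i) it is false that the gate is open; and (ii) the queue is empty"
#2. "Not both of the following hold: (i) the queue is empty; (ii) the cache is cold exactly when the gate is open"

0

Let G = "the gate is open" (True), N = "the queue is empty" (True), P = "the cache is warm" (False).

#1: This is not G and N.

not G = not True = False
not G and N = False and True = False
So #1 is false.

#2: In symbols: N nand (not P iff G)

not P = not False = True
not P iff G = True iff True = True
N nand (not P iff G) = True nand True = False
So #2 is false.

0 of the 2 statements are true (none).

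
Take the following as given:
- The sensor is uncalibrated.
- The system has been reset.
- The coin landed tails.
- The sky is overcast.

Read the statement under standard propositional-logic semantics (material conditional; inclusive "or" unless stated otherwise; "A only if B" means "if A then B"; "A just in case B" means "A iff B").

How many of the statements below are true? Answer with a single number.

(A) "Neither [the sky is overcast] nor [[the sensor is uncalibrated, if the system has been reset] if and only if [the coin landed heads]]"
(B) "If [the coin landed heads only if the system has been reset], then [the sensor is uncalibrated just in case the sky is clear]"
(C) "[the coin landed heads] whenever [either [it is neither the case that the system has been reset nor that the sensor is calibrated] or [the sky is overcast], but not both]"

0

Let D = "the sky is overcast" (T), L = "the system has been reset" (T), N = "the sensor is calibrated" (F), G = "the coin landed heads" (F).

(A): Parsed as D nor ((L -> ~N) <-> G)

~N = ~F = T
L -> ~N = T -> T = T
(L -> ~N) <-> G = T <-> F = F
D nor ((L -> ~N) <-> G) = T nor F = F
So (A) is false.

(B): Formalization: (G -> L) -> (~N <-> ~D)

G -> L = F -> T = T
~N = ~F = T
~D = ~T = F
~N <-> ~D = T <-> F = F
(G -> L) -> (~N <-> ~D) = T -> F = F
So (B) is false.

(C): In symbols: ((L nor N) xor D) -> G

L nor N = T nor F = F
(L nor N) xor D = F xor T = T
((L nor N) xor D) -> G = T -> F = F
Hence (C) is false.

Count: 0.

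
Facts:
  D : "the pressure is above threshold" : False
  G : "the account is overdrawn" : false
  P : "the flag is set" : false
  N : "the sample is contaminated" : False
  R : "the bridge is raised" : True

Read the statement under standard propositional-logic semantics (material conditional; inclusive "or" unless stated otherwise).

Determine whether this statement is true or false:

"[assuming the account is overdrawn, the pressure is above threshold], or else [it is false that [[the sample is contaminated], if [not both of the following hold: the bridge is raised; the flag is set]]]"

True.

This is (G -> D) or not ((R nand P) -> N).

G -> D = False -> False = True
R nand P = True nand False = True
(R nand P) -> N = True -> False = False
not ((R nand P) -> N) = not False = True
(G -> D) or not ((R nand P) -> N) = True or True = True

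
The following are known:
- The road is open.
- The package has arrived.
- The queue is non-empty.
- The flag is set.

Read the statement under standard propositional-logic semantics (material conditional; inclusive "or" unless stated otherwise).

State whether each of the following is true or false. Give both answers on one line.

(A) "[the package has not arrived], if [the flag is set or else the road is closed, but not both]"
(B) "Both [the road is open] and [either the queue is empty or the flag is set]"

(A) F; (B) T

Let G = "the flag is set" (True), K = "the road is closed" (False), U = "the package has arrived" (True), W = "the queue is empty" (False).

(A): Parsed as (G xor K) -> not U

G xor K = True xor False = True
not U = not True = False
(G xor K) -> not U = True -> False = False
Hence (A) is false.

(B): This is not K and (W or G).

not K = not False = True
W or G = False or True = True
not K and (W or G) = True and True = True
So (B) is true.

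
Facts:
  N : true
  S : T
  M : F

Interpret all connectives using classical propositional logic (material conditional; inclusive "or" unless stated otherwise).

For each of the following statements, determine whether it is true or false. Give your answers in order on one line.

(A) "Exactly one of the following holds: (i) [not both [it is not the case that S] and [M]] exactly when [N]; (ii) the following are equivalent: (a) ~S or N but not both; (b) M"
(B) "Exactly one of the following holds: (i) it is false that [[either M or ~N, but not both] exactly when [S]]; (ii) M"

(A) T, (B) T

(A): In symbols: ((~S nand M) <-> N) xor ((~S xor N) <-> M)

~S = ~T = F
~S nand M = F nand F = T
(~S nand M) <-> N = T <-> T = T
~S = ~T = F
~S xor N = F xor T = T
(~S xor N) <-> M = T <-> F = F
((~S nand M) <-> N) xor ((~S xor N) <-> M) = T xor F = T
So (A) is true.

(B): Formalization: ~((M xor ~N) <-> S) xor M

~N = ~T = F
M xor ~N = F xor F = F
(M xor ~N) <-> S = F <-> T = F
~((M xor ~N) <-> S) = ~F = T
~((M xor ~N) <-> S) xor M = T xor F = T
Thus (B) is true.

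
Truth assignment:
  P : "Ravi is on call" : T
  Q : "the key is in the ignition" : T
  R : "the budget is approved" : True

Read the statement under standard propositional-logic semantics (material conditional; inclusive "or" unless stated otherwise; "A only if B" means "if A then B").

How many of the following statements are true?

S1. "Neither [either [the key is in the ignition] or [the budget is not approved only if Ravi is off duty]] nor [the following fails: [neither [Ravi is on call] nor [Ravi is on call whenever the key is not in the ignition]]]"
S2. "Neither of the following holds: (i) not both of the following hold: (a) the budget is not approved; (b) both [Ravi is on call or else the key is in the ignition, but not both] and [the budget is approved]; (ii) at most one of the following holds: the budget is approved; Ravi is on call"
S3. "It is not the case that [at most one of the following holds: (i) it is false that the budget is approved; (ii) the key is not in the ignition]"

S1: This is (Q | (~R -> ~P)) nor ~(P nor (~Q -> P)).

~R = ~T = F
~P = ~T = F
~R -> ~P = F -> F = T
Q | (~R -> ~P) = T | T = T
~Q = ~T = F
~Q -> P = F -> T = T
P nor (~Q -> P) = T nor T = F
~(P nor (~Q -> P)) = ~F = T
(Q | (~R -> ~P)) nor ~(P nor (~Q -> P)) = T nor T = F
So S1 is false.

S2: This is (~R nand ((P xor Q) & R)) nor (R nand P).

~R = ~T = F
P xor Q = T xor T = F
(P xor Q) & R = F & T = F
~R nand ((P xor Q) & R) = F nand F = T
R nand P = T nand T = F
(~R nand ((P xor Q) & R)) nor (R nand P) = T nor F = F
Hence S2 is false.

S3: Parsed as ~(~R nand ~Q)

~R = ~T = F
~Q = ~T = F
~R nand ~Q = F nand F = T
~(~R nand ~Q) = ~T = F
Thus S3 is false.

Count: 0.

0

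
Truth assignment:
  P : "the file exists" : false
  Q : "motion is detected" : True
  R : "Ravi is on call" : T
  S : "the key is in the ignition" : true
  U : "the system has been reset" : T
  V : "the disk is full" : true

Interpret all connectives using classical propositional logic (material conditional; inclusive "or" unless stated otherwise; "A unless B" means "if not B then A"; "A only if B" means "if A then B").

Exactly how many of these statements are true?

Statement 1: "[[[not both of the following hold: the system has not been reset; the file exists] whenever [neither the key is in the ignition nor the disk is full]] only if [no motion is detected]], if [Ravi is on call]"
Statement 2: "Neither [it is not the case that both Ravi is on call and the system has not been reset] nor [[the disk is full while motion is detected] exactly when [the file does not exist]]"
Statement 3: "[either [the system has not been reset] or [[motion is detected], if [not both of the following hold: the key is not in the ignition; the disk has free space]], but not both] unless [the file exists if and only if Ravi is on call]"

Statement 1: This is R -> (((S nor V) -> (not U nand P)) -> not Q).

S nor V = True nor True = False
not U = not True = False
not U nand P = False nand False = True
(S nor V) -> (not U nand P) = False -> True = True
not Q = not True = False
((S nor V) -> (not U nand P)) -> not Q = True -> False = False
R -> (((S nor V) -> (not U nand P)) -> not Q) = True -> False = False
So Statement 1 is false.

Statement 2: Parsed as (R nand not U) nor ((V and Q) iff not P)

not U = not True = False
R nand not U = True nand False = True
V and Q = True and True = True
not P = not False = True
(V and Q) iff not P = True iff True = True
(R nand not U) nor ((V and Q) iff not P) = True nor True = False
Hence Statement 2 is false.

Statement 3: Formalization: (not U xor ((not S nand not V) -> Q)) or (P iff R)

not U = not True = False
not S = not True = False
not V = not True = False
not S nand not V = False nand False = True
(not S nand not V) -> Q = True -> True = True
not U xor ((not S nand not V) -> Q) = False xor True = True
P iff R = False iff True = False
(not U xor ((not S nand not V) -> Q)) or (P iff R) = True or False = True
So Statement 3 is true.

1 of the 3 statements is true.

1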